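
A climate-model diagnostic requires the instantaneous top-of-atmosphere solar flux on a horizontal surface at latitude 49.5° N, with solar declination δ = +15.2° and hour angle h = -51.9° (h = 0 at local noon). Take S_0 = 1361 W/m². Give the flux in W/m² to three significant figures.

798 W/m²

cos θ_z = sin ϕ sin δ + cos ϕ cos δ cos h = 0.199370 + 0.386714 = 0.586084.
Flux = S_0 · cos θ_z = 1361 × 0.586084 = 797.7 W/m².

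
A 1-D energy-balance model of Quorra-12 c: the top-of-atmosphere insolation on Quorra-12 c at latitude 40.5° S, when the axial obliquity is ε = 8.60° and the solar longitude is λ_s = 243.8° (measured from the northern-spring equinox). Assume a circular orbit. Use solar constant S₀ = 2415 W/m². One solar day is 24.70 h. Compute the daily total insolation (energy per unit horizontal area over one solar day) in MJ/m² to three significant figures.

Solar declination: sin δ = sin ε · sin λ_s = sin 8.60° × sin 243.8° = -0.13417, so δ = -7.711°.
cos H₀ = −tan(-40.5°) tan(-7.711°) = -0.1156, H₀ = 1.6867 rad.
Bracket: H₀ sin φ sin δ + cos φ cos δ sin H₀ = 1.6867×-0.64945×-0.13417 + 0.76041×0.99096×0.99329 = 0.146973 + 0.748480 = 0.895453.
Q̄ = (S₀/π) × [bracket] = (2415/π) × 0.895453 = 688.35 W/m².
Daily total = Q̄ × 24.70 h × 3600 s/h = 688.35 × 24.70 × 3600 / 10⁶ = 61.21 MJ/m².

61.2 MJ/m²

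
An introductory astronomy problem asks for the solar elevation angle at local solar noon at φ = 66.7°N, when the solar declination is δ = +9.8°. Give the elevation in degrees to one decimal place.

33.1°

At local noon the hour angle is zero, so the zenith angle equals |φ − δ| = |+66.7° − (+9.800°)| = 56.900°.
Elevation = 90° − 56.900° = 33.1°.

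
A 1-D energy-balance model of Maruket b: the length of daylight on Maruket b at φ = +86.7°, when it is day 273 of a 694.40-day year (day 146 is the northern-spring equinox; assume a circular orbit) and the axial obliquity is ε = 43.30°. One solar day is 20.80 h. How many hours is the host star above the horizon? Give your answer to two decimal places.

Solar longitude: λ_s = 360° × (273 − 146)/694.40 = 65.841°.
sin δ = sin 43.30° × sin 65.841° = 0.62575, so δ = +38.737°.
Sunrise equation: cos H₀ = −tan φ · tan δ = -13.9130 ≤ −1, so the host star never sets (polar day) and H₀ = π.
Daylight = 2H₀/(2π) × 20.80 h = (3.1416/π) × 20.80 = 20.80 h.

20.80 h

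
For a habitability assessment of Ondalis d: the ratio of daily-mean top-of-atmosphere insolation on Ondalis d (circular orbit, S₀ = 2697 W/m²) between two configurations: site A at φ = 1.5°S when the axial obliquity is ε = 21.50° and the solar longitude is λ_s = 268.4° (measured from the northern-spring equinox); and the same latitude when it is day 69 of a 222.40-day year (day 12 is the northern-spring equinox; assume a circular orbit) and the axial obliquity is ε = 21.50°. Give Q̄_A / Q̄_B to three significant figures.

Q̄_A / Q̄_B ≈ 1.03

— Configuration A (φ=-1.5°):
Solar declination: sin δ = sin ε · sin λ_s = sin 21.50° × sin 268.4° = -0.36636, so δ = -21.491°.
cos H₀ = −tan(-1.5°) tan(-21.491°) = -0.0103, H₀ = 1.5811 rad.
Bracket: H₀ sin φ sin δ + cos φ cos δ sin H₀ = 1.5811×-0.02618×-0.36636 + 0.99966×0.93047×0.99995 = 0.015165 + 0.930107 = 0.945272.
Q̄ = (S₀/π) × [bracket] = (2697/π) × 0.945272 = 811.50 W/m².
— Configuration B (φ=-1.5°):
Solar longitude: λ_s = 360° × (69 − 12)/222.40 = 92.266°.
sin δ = sin 21.50° × sin 92.266° = 0.36621, so δ = +21.482°.
cos H₀ = −tan(-1.5°) tan(+21.482°) = 0.0103, H₀ = 1.5605 rad.
Bracket: H₀ sin φ sin δ + cos φ cos δ sin H₀ = 1.5605×-0.02618×0.36621 + 0.99966×0.93053×0.99995 = -0.014961 + 0.930167 = 0.915206.
Q̄ = (S₀/π) × [bracket] = (2697/π) × 0.915206 = 785.69 W/m².
Ratio Q̄_A / Q̄_B = 811.50 / 785.69 = 1.033.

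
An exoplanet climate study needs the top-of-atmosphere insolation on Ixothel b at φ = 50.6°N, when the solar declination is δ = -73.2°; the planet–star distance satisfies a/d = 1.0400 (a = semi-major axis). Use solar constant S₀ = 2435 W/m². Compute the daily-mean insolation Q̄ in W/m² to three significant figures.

cos H₀ = −tan(+50.6°) tan(-73.200°) = 4.0323 ≥ 1 ⇒ polar night, H₀ = 0 and Q̄ = 0.
Inverse-square distance factor (a/d)² = 1.0400² = 1.081600.

Q̄ ≈ 0.00 W/m²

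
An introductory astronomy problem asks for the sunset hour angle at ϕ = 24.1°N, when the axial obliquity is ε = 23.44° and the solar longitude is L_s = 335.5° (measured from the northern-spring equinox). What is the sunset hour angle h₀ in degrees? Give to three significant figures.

Solar declination: sin δ = sin ε · sin L_s = sin 23.44° × sin 335.5° = -0.16496, so δ = -9.495°.
cos h₀ = −tan ϕ · tan δ = −tan(+24.1°) × tan(-9.495°) = 0.0748, so h₀ = 1.4959 rad = 85.71°.

h₀ = 85.7°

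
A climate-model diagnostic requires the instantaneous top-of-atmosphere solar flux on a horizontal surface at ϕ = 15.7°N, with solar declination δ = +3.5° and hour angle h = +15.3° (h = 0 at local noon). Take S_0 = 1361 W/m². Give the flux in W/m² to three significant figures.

cos θ_z = sin ϕ sin δ + cos ϕ cos δ cos h = 0.016520 + 0.926839 = 0.943359.
Flux = S_0 · cos θ_z = 1361 × 0.943359 = 1284 W/m².

1.28e+03 W/m²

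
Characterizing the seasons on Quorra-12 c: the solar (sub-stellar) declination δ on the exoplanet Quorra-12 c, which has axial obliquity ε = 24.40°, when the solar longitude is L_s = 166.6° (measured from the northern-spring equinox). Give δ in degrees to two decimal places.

δ = +5.49°

sin δ = sin ε · sin L_s = sin 24.40° × sin 166.6° = 0.095736.
δ = arcsin(0.095736) = +5.49°.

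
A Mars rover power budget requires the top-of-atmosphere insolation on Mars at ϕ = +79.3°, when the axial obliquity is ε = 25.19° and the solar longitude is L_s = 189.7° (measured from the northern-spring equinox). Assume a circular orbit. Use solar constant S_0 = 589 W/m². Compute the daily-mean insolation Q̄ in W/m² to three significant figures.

Q̄ ≈ 16.5 W/m²

Solar declination: sin δ = sin ε · sin L_s = sin 25.19° × sin 189.7° = -0.07171, so δ = -4.112°.
cos h₀ = −tan(+79.3°) tan(-4.112°) = 0.3805, h₀ = 1.1805 rad.
Bracket: h₀ sin ϕ sin δ + cos ϕ cos δ sin h₀ = 1.1805×0.98261×-0.07171 + 0.18567×0.99743×0.92478 = -0.083182 + 0.171263 = 0.088081.
Q̄ = (S_0/π) × [bracket] = (589/π) × 0.088081 = 16.51 W/m².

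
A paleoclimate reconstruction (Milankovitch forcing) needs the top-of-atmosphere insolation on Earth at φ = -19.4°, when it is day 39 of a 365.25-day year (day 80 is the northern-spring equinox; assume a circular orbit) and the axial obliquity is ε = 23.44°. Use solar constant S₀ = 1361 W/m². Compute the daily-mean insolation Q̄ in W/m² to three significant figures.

Q̄ ≈ 455 W/m²

Solar longitude: λ_s = 360° × (39 − 80)/365.25 = -40.411°, i.e. -40.411° + 360° = 319.589°.
sin δ = sin 23.44° × sin 319.589° = -0.25787, so δ = -14.944°.
cos H₀ = −tan(-19.4°) tan(-14.944°) = -0.0940, H₀ = 1.6649 rad.
Bracket: H₀ sin φ sin δ + cos φ cos δ sin H₀ = 1.6649×-0.33216×-0.25787 + 0.94322×0.96618×0.99557 = 0.142606 + 0.907283 = 1.049889.
Q̄ = (S₀/π) × [bracket] = (1361/π) × 1.049889 = 454.8 W/m².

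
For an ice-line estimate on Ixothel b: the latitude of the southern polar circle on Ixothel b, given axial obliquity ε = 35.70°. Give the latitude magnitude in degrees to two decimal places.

The polar circle is the lowest latitude that experiences at least one full rotation of continuous darkness at the northern-summer solstice; it lies at |φ| = 90° − ε = 90° − 35.70° = 54.30°.

54.30°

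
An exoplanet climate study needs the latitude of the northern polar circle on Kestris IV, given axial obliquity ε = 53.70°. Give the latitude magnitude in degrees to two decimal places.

36.30°

The polar circle is the lowest latitude that experiences at least one full rotation of continuous daylight at the northern-summer solstice; it lies at |ϕ| = 90° − ε = 90° − 53.70° = 36.30°.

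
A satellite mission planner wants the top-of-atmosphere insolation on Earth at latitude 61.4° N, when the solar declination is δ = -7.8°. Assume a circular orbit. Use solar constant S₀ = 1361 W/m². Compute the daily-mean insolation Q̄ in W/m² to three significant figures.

cos H₀ = −tan(+61.4°) tan(-7.800°) = 0.2512, H₀ = 1.3168 rad.
Bracket: H₀ sin φ sin δ + cos φ cos δ sin H₀ = 1.3168×0.87798×-0.13572 + 0.47869×0.99075×0.96792 = -0.156909 + 0.459048 = 0.302139.
Q̄ = (S₀/π) × [bracket] = (1361/π) × 0.302139 = 130.9 W/m².

Q̄ ≈ 131 W/m²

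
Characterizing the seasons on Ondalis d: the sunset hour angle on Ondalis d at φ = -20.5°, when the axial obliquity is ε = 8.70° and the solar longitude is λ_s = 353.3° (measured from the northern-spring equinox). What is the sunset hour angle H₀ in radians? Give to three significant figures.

Solar declination: sin δ = sin ε · sin λ_s = sin 8.70° × sin 353.3° = -0.01765, so δ = -1.011°.
cos H₀ = −tan φ · tan δ = −tan(-20.5°) × tan(-1.011°) = -0.0066, so H₀ = 1.5774 rad = 90.38°.

H₀ = 1.58 rad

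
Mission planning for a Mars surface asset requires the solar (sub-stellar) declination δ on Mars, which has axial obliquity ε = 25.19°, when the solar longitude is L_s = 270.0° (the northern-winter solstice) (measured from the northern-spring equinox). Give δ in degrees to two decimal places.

sin δ = sin ε · sin L_s = sin 25.19° × sin 270.0° = -0.425621.
δ = arcsin(-0.425621) = -25.19°.

δ = -25.19°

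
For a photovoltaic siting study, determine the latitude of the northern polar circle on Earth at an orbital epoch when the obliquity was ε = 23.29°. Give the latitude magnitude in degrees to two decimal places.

66.71°

The polar circle is the lowest latitude that experiences at least one full rotation of continuous daylight at the northern-summer solstice; it lies at |ϕ| = 90° − ε = 90° − 23.29° = 66.71°.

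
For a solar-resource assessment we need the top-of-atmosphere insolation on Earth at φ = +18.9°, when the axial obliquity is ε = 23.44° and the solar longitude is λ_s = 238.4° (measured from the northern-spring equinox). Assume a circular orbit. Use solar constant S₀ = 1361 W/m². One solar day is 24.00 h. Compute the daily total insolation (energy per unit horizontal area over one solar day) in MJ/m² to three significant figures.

27.1 MJ/m²

Solar declination: sin δ = sin ε · sin λ_s = sin 23.44° × sin 238.4° = -0.33881, so δ = -19.804°.
cos H₀ = −tan(+18.9°) tan(-19.804°) = 0.1233, H₀ = 1.4472 rad.
Bracket: H₀ sin φ sin δ + cos φ cos δ sin H₀ = 1.4472×0.32392×-0.33881 + 0.94609×0.94086×0.99237 = -0.158826 + 0.883346 = 0.724520.
Q̄ = (S₀/π) × [bracket] = (1361/π) × 0.724520 = 313.88 W/m².
Daily total = Q̄ × 24.00 h × 3600 s/h = 313.88 × 24.00 × 3600 / 10⁶ = 27.12 MJ/m².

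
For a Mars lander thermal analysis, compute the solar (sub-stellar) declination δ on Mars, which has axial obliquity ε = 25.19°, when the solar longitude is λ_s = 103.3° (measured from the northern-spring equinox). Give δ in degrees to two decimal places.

δ = +24.47°

sin δ = sin ε · sin λ_s = sin 25.19° × sin 103.3° = 0.414206.
δ = arcsin(0.414206) = +24.47°.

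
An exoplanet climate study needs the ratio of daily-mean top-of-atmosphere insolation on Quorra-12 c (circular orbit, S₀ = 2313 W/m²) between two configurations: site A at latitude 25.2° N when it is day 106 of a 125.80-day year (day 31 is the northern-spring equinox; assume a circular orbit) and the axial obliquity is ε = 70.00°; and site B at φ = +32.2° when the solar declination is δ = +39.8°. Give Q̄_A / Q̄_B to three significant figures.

— Configuration A (φ=+25.2°):
Solar longitude: λ_s = 360° × (106 − 31)/125.80 = 214.626°.
sin δ = sin 70.00° × sin 214.626° = -0.53395, so δ = -32.273°.
cos H₀ = −tan(+25.2°) tan(-32.273°) = 0.2972, H₀ = 1.2691 rad.
Bracket: H₀ sin φ sin δ + cos φ cos δ sin H₀ = 1.2691×0.42578×-0.53395 + 0.90483×0.84551×0.95482 = -0.288524 + 0.730478 = 0.441954.
Q̄ = (S₀/π) × [bracket] = (2313/π) × 0.441954 = 325.39 W/m².
— Configuration B (φ=+32.2°):
cos H₀ = −tan(+32.2°) tan(+39.800°) = -0.5247, H₀ = 2.1231 rad.
Bracket: H₀ sin φ sin δ + cos φ cos δ sin H₀ = 2.1231×0.53288×0.64011 + 0.84619×0.76828×0.85130 = 0.724193 + 0.553439 = 1.277632.
Q̄ = (S₀/π) × [bracket] = (2313/π) × 1.277632 = 940.66 W/m².
Ratio Q̄_A / Q̄_B = 325.39 / 940.66 = 0.3459.

Q̄_A / Q̄_B ≈ 0.346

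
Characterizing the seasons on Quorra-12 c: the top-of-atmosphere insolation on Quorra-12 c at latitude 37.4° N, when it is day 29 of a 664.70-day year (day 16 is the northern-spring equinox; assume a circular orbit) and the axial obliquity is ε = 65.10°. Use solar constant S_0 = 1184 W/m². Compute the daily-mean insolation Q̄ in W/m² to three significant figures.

Solar longitude: L_s = 360° × (29 − 16)/664.70 = 7.041°.
sin δ = sin 65.10° × sin 7.041° = 0.11118, so δ = +6.383°.
cos h₀ = −tan(+37.4°) tan(+6.383°) = -0.0855, h₀ = 1.6564 rad.
Bracket: h₀ sin ϕ sin δ + cos ϕ cos δ sin h₀ = 1.6564×0.60738×0.11118 + 0.79441×0.99380×0.99634 = 0.111854 + 0.786595 = 0.898449.
Q̄ = (S_0/π) × [bracket] = (1184/π) × 0.898449 = 338.6 W/m².

Q̄ ≈ 339 W/m²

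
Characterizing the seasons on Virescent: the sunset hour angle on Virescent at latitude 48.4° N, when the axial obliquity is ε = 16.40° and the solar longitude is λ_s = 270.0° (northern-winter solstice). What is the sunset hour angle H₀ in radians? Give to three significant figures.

Solar declination: sin δ = sin ε · sin λ_s = sin 16.40° × sin 270.0° = -0.28234, so δ = -16.400°.
cos H₀ = −tan φ · tan δ = −tan(+48.4°) × tan(-16.400°) = 0.3315, so H₀ = 1.2329 rad = 70.64°.

H₀ = 1.23 rad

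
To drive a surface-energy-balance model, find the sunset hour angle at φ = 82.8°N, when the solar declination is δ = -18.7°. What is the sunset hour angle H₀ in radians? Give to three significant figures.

cos H₀ = −tan φ · tan δ = 2.6794 ≥ 1, so the Sun never rises (polar night) and H₀ = 0.

H₀ = 0.00 rad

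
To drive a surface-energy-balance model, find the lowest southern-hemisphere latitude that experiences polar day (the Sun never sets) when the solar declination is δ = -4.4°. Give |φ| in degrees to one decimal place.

|φ| = 85.6°

Polar day requires cos H₀ = −tan φ tan δ ≤ −1, i.e. tan φ tan δ ≥ 1.
The boundary is |tan φ| · |tan δ| = 1, so |φ| = 90° − |δ| = 90° − 4.4° = 85.6° in the southern hemisphere.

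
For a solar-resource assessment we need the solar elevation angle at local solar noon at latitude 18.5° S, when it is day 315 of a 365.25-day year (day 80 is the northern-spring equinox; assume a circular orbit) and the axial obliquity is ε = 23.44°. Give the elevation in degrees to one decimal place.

Solar longitude: λ_s = 360° × (315 − 80)/365.25 = 231.622°.
sin δ = sin 23.44° × sin 231.622° = -0.31184, so δ = -18.170°.
At local noon the hour angle is zero, so the zenith angle equals |φ − δ| = |-18.5° − (-18.170°)| = 0.330°.
Elevation = 90° − 0.330° = 89.7°.

89.7°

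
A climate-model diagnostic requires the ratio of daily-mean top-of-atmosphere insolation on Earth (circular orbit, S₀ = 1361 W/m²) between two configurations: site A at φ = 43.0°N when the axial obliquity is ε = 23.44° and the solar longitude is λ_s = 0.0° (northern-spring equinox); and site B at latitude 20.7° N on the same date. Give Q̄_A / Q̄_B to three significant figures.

Q̄_A / Q̄_B ≈ 0.782

— Configuration A (φ=+43.0°):
Solar declination: sin δ = sin ε · sin λ_s = sin 23.44° × sin 0.0° = 0.00000, so δ = +0.000°.
cos H₀ = −tan(+43.0°) tan(+0.000°) = -0.0000, H₀ = 1.5708 rad.
Bracket: H₀ sin φ sin δ + cos φ cos δ sin H₀ = 1.5708×0.68200×0.00000 + 0.73135×1.00000×1.00000 = 0.000000 + 0.731350 = 0.731350.
Q̄ = (S₀/π) × [bracket] = (1361/π) × 0.731350 = 316.84 W/m².
— Configuration B (φ=+20.7°):
cos H₀ = −tan(+20.7°) tan(+0.000°) = -0.0000, H₀ = 1.5708 rad.
Bracket: H₀ sin φ sin δ + cos φ cos δ sin H₀ = 1.5708×0.35347×0.00000 + 0.93544×1.00000×1.00000 = 0.000000 + 0.935440 = 0.935440.
Q̄ = (S₀/π) × [bracket] = (1361/π) × 0.935440 = 405.25 W/m².
Ratio Q̄_A / Q̄_B = 316.84 / 405.25 = 0.7818.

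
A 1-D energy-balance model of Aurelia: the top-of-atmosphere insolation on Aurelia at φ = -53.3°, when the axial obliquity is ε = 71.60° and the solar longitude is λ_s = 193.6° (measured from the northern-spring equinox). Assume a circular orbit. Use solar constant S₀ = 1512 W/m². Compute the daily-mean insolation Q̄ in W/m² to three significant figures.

Solar declination: sin δ = sin ε · sin λ_s = sin 71.60° × sin 193.6° = -0.22312, so δ = -12.892°.
cos H₀ = −tan(-53.3°) tan(-12.892°) = -0.3071, H₀ = 1.8829 rad.
Bracket: H₀ sin φ sin δ + cos φ cos δ sin H₀ = 1.8829×-0.80178×-0.22312 + 0.59763×0.97479×0.95168 = 0.336838 + 0.554414 = 0.891252.
Q̄ = (S₀/π) × [bracket] = (1512/π) × 0.891252 = 428.9 W/m².

Q̄ ≈ 429 W/m²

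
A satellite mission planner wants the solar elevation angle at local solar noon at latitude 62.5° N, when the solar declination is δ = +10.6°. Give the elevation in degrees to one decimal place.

38.1°

At local noon the hour angle is zero, so the zenith angle equals |ϕ − δ| = |+62.5° − (+10.600°)| = 51.900°.
Elevation = 90° − 51.900° = 38.1°.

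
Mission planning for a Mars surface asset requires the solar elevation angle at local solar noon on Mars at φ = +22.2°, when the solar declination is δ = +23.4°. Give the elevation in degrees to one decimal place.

At local noon the hour angle is zero, so the zenith angle equals |φ − δ| = |+22.2° − (+23.400°)| = 1.200°.
Elevation = 90° − 1.200° = 88.8°.

88.8°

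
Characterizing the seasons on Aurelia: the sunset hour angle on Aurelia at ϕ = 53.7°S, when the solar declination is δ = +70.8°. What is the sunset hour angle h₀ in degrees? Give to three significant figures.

h₀ = 0.00°

cos h₀ = −tan ϕ · tan δ = 3.9092 ≥ 1, so the host star never rises (polar night) and h₀ = 0.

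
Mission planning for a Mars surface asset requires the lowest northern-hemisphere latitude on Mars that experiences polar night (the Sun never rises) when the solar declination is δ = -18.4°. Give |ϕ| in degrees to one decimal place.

Polar night requires cos h₀ = −tan ϕ tan δ ≥ 1, i.e. tan ϕ tan δ ≤ −1.
The boundary is |tan ϕ| · |tan δ| = 1, so |ϕ| = 90° − |δ| = 90° − 18.4° = 71.6° in the northern hemisphere.

|ϕ| = 71.6°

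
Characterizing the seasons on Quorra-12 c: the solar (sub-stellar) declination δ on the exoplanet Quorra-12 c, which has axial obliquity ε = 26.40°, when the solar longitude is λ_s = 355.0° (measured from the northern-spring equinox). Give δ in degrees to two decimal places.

δ = -2.22°

sin δ = sin ε · sin λ_s = sin 26.40° × sin 355.0° = -0.038753.
δ = arcsin(-0.038753) = -2.22°.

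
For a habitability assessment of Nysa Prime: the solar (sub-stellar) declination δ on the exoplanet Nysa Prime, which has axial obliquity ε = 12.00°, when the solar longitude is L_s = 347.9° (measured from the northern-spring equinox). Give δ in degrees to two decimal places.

sin δ = sin ε · sin L_s = sin 12.00° × sin 347.9° = -0.043582.
δ = arcsin(-0.043582) = -2.50°.

δ = -2.50°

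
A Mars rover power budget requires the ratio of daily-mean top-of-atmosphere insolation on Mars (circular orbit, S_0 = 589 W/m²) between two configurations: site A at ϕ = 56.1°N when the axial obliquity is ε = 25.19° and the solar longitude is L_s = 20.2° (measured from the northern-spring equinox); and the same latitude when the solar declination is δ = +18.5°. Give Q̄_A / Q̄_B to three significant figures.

— Configuration A (ϕ=+56.1°):
Solar declination: sin δ = sin ε · sin L_s = sin 25.19° × sin 20.2° = 0.14697, so δ = +8.451°.
cos h₀ = −tan(+56.1°) tan(+8.451°) = -0.2211, h₀ = 1.7937 rad.
Bracket: h₀ sin ϕ sin δ + cos ϕ cos δ sin h₀ = 1.7937×0.83001×0.14697 + 0.55775×0.98914×0.97525 = 0.218807 + 0.538038 = 0.756845.
Q̄ = (S_0/π) × [bracket] = (589/π) × 0.756845 = 141.90 W/m².
— Configuration B (ϕ=+56.1°):
cos h₀ = −tan(+56.1°) tan(+18.500°) = -0.4979, h₀ = 2.0920 rad.
Bracket: h₀ sin ϕ sin δ + cos ϕ cos δ sin h₀ = 2.0920×0.83001×0.31730 + 0.55775×0.94832×0.86722 = 0.550954 + 0.458695 = 1.009649.
Q̄ = (S_0/π) × [bracket] = (589/π) × 1.009649 = 189.29 W/m².
Ratio Q̄_A / Q̄_B = 141.90 / 189.29 = 0.7496.

Q̄_A / Q̄_B ≈ 0.750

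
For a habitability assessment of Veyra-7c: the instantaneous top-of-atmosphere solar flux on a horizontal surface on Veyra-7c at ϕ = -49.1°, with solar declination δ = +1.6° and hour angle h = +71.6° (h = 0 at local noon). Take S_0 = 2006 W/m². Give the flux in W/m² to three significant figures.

372 W/m²

cos θ_z = sin ϕ sin δ + cos ϕ cos δ cos h = -0.021105 + 0.206588 = 0.185483.
Flux = S_0 · cos θ_z = 2006 × 0.185483 = 372.1 W/m².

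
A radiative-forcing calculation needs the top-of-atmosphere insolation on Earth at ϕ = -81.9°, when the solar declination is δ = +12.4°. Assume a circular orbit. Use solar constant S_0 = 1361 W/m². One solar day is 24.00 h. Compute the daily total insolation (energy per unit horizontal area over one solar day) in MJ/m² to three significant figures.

0.00 MJ/m²

cos h₀ = −tan(-81.9°) tan(+12.400°) = 1.5448 ≥ 1 ⇒ polar night, h₀ = 0 and Q̄ = 0.
Daily total = Q̄ × 24.00 h × 3600 s/h = 0.00 MJ/m².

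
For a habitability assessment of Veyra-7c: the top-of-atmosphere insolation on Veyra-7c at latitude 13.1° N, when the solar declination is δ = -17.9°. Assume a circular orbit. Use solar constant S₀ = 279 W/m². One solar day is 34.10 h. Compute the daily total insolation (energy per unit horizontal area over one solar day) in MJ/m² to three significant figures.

cos H₀ = −tan(+13.1°) tan(-17.900°) = 0.0752, H₀ = 1.4956 rad.
Bracket: H₀ sin φ sin δ + cos φ cos δ sin H₀ = 1.4956×0.22665×-0.30736 + 0.97398×0.95159×0.99717 = -0.104188 + 0.924207 = 0.820019.
Q̄ = (S₀/π) × [bracket] = (279/π) × 0.820019 = 72.825 W/m².
Daily total = Q̄ × 34.10 h × 3600 s/h = 72.825 × 34.10 × 3600 / 10⁶ = 8.940 MJ/m².

8.94 MJ/m²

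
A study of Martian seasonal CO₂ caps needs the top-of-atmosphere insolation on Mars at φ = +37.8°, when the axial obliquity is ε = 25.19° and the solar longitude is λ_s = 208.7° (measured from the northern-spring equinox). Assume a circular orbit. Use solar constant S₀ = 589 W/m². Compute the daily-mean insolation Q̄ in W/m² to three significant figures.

Q̄ ≈ 110 W/m²

Solar declination: sin δ = sin ε · sin λ_s = sin 25.19° × sin 208.7° = -0.20439, so δ = -11.794°.
cos H₀ = −tan(+37.8°) tan(-11.794°) = 0.1620, H₀ = 1.4081 rad.
Bracket: H₀ sin φ sin δ + cos φ cos δ sin H₀ = 1.4081×0.61291×-0.20439 + 0.79016×0.97889×0.98680 = -0.176396 + 0.763270 = 0.586874.
Q̄ = (S₀/π) × [bracket] = (589/π) × 0.586874 = 110.0 W/m².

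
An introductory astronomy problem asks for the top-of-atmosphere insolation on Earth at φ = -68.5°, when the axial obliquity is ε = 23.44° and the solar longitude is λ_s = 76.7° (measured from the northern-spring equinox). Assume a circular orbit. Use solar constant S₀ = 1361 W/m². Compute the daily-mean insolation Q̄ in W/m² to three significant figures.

Q̄ ≈ 0.00 W/m²

Solar declination: sin δ = sin ε · sin λ_s = sin 23.44° × sin 76.7° = 0.38712, so δ = +22.775°.
cos H₀ = −tan(-68.5°) tan(+22.775°) = 1.0659 ≥ 1 ⇒ polar night, H₀ = 0 and Q̄ = 0.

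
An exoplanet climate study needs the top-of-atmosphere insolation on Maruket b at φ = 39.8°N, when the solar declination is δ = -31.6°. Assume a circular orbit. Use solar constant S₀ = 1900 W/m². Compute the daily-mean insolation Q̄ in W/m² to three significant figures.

Q̄ ≈ 130 W/m²

cos H₀ = −tan(+39.8°) tan(-31.600°) = 0.5126, H₀ = 1.0326 rad.
Bracket: H₀ sin φ sin δ + cos φ cos δ sin H₀ = 1.0326×0.64011×-0.52399 + 0.76828×0.85173×0.85865 = -0.346346 + 0.561872 = 0.215526.
Q̄ = (S₀/π) × [bracket] = (1900/π) × 0.215526 = 130.3 W/m².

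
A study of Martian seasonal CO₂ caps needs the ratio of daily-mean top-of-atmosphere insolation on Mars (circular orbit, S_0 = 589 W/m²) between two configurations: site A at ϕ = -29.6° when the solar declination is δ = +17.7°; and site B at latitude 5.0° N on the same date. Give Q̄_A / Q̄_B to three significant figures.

Q̄_A / Q̄_B ≈ 0.612

— Configuration A (ϕ=-29.6°):
cos h₀ = −tan(-29.6°) tan(+17.700°) = 0.1813, h₀ = 1.3885 rad.
Bracket: h₀ sin ϕ sin δ + cos ϕ cos δ sin h₀ = 1.3885×-0.49394×0.30403 + 0.86949×0.95266×0.98343 = -0.208515 + 0.814603 = 0.606088.
Q̄ = (S_0/π) × [bracket] = (589/π) × 0.606088 = 113.63 W/m².
— Configuration B (ϕ=+5.0°):
cos h₀ = −tan(+5.0°) tan(+17.700°) = -0.0279, h₀ = 1.5987 rad.
Bracket: h₀ sin ϕ sin δ + cos ϕ cos δ sin h₀ = 1.5987×0.08716×0.30403 + 0.99619×0.95266×0.99961 = 0.042364 + 0.948660 = 0.991024.
Q̄ = (S_0/π) × [bracket] = (589/π) × 0.991024 = 185.80 W/m².
Ratio Q̄_A / Q̄_B = 113.63 / 185.80 = 0.6116.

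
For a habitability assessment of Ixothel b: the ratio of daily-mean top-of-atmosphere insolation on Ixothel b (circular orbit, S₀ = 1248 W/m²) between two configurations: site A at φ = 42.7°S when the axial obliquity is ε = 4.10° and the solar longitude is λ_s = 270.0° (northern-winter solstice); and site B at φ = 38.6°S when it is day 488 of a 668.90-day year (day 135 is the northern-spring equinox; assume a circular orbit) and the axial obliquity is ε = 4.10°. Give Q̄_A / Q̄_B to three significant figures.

— Configuration A (φ=-42.7°):
Solar declination: sin δ = sin ε · sin λ_s = sin 4.10° × sin 270.0° = -0.07150, so δ = -4.100°.
cos H₀ = −tan(-42.7°) tan(-4.100°) = -0.0661, H₀ = 1.6370 rad.
Bracket: H₀ sin φ sin δ + cos φ cos δ sin H₀ = 1.6370×-0.67816×-0.07150 + 0.73491×0.99744×0.99781 = 0.079376 + 0.731423 = 0.810799.
Q̄ = (S₀/π) × [bracket] = (1248/π) × 0.810799 = 322.09 W/m².
— Configuration B (φ=-38.6°):
Solar longitude: λ_s = 360° × (488 − 135)/668.90 = 189.984°.
sin δ = sin 4.10° × sin 189.984° = -0.01240, so δ = -0.710°.
cos H₀ = −tan(-38.6°) tan(-0.710°) = -0.0099, H₀ = 1.5807 rad.
Bracket: H₀ sin φ sin δ + cos φ cos δ sin H₀ = 1.5807×-0.62388×-0.01240 + 0.78152×0.99992×0.99995 = 0.012228 + 0.781418 = 0.793646.
Q̄ = (S₀/π) × [bracket] = (1248/π) × 0.793646 = 315.28 W/m².
Ratio Q̄_A / Q̄_B = 322.09 / 315.28 = 1.022.

Q̄_A / Q̄_B ≈ 1.02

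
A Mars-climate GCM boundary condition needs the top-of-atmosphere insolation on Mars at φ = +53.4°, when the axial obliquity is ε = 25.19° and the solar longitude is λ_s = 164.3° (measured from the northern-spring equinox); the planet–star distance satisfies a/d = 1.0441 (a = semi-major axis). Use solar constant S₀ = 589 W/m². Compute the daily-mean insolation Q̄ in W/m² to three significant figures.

Q̄ ≈ 152 W/m²

Solar declination: sin δ = sin ε · sin λ_s = sin 25.19° × sin 164.3° = 0.11517, so δ = +6.614°.
cos H₀ = −tan(+53.4°) tan(+6.614°) = -0.1561, H₀ = 1.7276 rad.
Bracket: H₀ sin φ sin δ + cos φ cos δ sin H₀ = 1.7276×0.80282×0.11517 + 0.59622×0.99335×0.98774 = 0.159735 + 0.584994 = 0.744729.
Inverse-square distance factor (a/d)² = 1.0441² = 1.090145.
Q̄ = (S₀/π) × 1.090145 × [bracket] = (589/π) × 1.090145 × 0.744729 = 152.2 W/m².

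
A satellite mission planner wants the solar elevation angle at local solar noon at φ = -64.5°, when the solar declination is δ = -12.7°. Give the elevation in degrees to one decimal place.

38.2°

At local noon the hour angle is zero, so the zenith angle equals |φ − δ| = |-64.5° − (-12.700°)| = 51.800°.
Elevation = 90° − 51.800° = 38.2°.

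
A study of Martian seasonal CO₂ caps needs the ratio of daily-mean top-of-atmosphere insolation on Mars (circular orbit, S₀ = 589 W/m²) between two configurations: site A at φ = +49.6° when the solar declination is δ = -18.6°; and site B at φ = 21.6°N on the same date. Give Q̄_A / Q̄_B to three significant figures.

— Configuration A (φ=+49.6°):
cos H₀ = −tan(+49.6°) tan(-18.600°) = 0.3954, H₀ = 1.1643 rad.
Bracket: H₀ sin φ sin δ + cos φ cos δ sin H₀ = 1.1643×0.76154×-0.31896 + 0.64812×0.94777×0.91850 = -0.282809 + 0.564206 = 0.281397.
Q̄ = (S₀/π) × [bracket] = (589/π) × 0.281397 = 52.758 W/m².
— Configuration B (φ=+21.6°):
cos H₀ = −tan(+21.6°) tan(-18.600°) = 0.1332, H₀ = 1.4372 rad.
Bracket: H₀ sin φ sin δ + cos φ cos δ sin H₀ = 1.4372×0.36812×-0.31896 + 0.92978×0.94777×0.99108 = -0.168750 + 0.873357 = 0.704607.
Q̄ = (S₀/π) × [bracket] = (589/π) × 0.704607 = 132.10 W/m².
Ratio Q̄_A / Q̄_B = 52.758 / 132.10 = 0.3994.

Q̄_A / Q̄_B ≈ 0.399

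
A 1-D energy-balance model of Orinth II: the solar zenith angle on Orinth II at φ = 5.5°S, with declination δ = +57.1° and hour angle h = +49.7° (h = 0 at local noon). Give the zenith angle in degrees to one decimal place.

cos θ_z = sin φ sin δ + cos φ cos δ cos h = -0.080474 + 0.349702 = 0.269228.
θ_z = arccos(0.269228) = 74.4°.

θ_z = 74.4°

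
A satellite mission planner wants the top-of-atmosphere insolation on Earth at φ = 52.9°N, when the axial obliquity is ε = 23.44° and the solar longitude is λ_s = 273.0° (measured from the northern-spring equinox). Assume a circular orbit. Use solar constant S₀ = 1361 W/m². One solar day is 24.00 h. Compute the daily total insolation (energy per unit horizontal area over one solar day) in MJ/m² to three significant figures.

Solar declination: sin δ = sin ε · sin λ_s = sin 23.44° × sin 273.0° = -0.39724, so δ = -23.406°.
cos H₀ = −tan(+52.9°) tan(-23.406°) = 0.5723, H₀ = 0.9614 rad.
Bracket: H₀ sin φ sin δ + cos φ cos δ sin H₀ = 0.9614×0.79758×-0.39724 + 0.60321×0.91771×0.82001 = -0.304601 + 0.453934 = 0.149333.
Q̄ = (S₀/π) × [bracket] = (1361/π) × 0.149333 = 64.694 W/m².
Daily total = Q̄ × 24.00 h × 3600 s/h = 64.694 × 24.00 × 3600 / 10⁶ = 5.590 MJ/m².

5.59 MJ/m²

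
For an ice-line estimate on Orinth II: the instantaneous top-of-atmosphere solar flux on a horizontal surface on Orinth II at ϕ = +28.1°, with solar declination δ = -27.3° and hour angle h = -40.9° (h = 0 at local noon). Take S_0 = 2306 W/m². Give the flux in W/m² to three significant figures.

cos θ_z = sin ϕ sin δ + cos ϕ cos δ cos h = -0.216029 + 0.592493 = 0.376464.
Flux = S_0 · cos θ_z = 2306 × 0.376464 = 868.1 W/m².

868 W/m²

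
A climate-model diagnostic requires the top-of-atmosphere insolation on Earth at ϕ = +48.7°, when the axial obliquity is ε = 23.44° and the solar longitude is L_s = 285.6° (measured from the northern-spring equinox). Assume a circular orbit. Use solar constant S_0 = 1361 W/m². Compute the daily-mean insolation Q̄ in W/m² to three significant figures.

Q̄ ≈ 98.3 W/m²

Solar declination: sin δ = sin ε · sin L_s = sin 23.44° × sin 285.6° = -0.38313, so δ = -22.528°.
cos h₀ = −tan(+48.7°) tan(-22.528°) = 0.4721, h₀ = 1.0791 rad.
Bracket: h₀ sin ϕ sin δ + cos ϕ cos δ sin h₀ = 1.0791×0.75126×-0.38313 + 0.66000×0.92369×0.88152 = -0.310598 + 0.537406 = 0.226808.
Q̄ = (S_0/π) × [bracket] = (1361/π) × 0.226808 = 98.26 W/m².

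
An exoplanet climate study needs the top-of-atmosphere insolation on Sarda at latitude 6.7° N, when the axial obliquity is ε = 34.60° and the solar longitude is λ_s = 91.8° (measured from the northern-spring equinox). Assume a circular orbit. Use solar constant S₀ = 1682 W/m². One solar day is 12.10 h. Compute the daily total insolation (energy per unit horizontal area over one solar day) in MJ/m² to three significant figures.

21.6 MJ/m²

Solar declination: sin δ = sin ε · sin λ_s = sin 34.60° × sin 91.8° = 0.56756, so δ = +34.580°.
cos H₀ = −tan(+6.7°) tan(+34.580°) = -0.0810, H₀ = 1.6519 rad.
Bracket: H₀ sin φ sin δ + cos φ cos δ sin H₀ = 1.6519×0.11667×0.56756 + 0.99317×0.82333×0.99672 = 0.109384 + 0.815025 = 0.924409.
Q̄ = (S₀/π) × [bracket] = (1682/π) × 0.924409 = 494.93 W/m².
Daily total = Q̄ × 12.10 h × 3600 s/h = 494.93 × 12.10 × 3600 / 10⁶ = 21.56 MJ/m².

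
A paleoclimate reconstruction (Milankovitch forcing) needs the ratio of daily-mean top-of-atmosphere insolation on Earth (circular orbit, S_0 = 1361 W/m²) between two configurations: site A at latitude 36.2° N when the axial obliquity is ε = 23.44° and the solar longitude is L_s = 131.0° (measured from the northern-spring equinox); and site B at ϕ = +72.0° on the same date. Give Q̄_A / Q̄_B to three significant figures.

— Configuration A (ϕ=+36.2°):
Solar declination: sin δ = sin ε · sin L_s = sin 23.44° × sin 131.0° = 0.30021, so δ = +17.471°.
cos h₀ = −tan(+36.2°) tan(+17.471°) = -0.2303, h₀ = 1.8032 rad.
Bracket: h₀ sin ϕ sin δ + cos ϕ cos δ sin h₀ = 1.8032×0.59061×0.30021 + 0.80696×0.95387×0.97311 = 0.319720 + 0.749037 = 1.068757.
Q̄ = (S_0/π) × [bracket] = (1361/π) × 1.068757 = 463.01 W/m².
— Configuration B (ϕ=+72.0°):
cos h₀ = −tan(+72.0°) tan(+17.471°) = -0.9686, h₀ = 2.8905 rad.
Bracket: h₀ sin ϕ sin δ + cos ϕ cos δ sin h₀ = 2.8905×0.95106×0.30021 + 0.30902×0.95387×0.24844 = 0.825289 + 0.073231 = 0.898520.
Q̄ = (S_0/π) × [bracket] = (1361/π) × 0.898520 = 389.26 W/m².
Ratio Q̄_A / Q̄_B = 463.01 / 389.26 = 1.189.

Q̄_A / Q̄_B ≈ 1.19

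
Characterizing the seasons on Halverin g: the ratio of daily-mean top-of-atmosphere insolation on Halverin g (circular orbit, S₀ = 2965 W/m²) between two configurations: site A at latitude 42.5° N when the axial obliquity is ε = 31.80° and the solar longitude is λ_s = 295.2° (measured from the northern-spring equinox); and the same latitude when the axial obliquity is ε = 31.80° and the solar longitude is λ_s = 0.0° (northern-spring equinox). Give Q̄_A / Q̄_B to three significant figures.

Q̄_A / Q̄_B ≈ 0.304

— Configuration A (φ=+42.5°):
Solar declination: sin δ = sin ε · sin λ_s = sin 31.80° × sin 295.2° = -0.47680, so δ = -28.477°.
cos H₀ = −tan(+42.5°) tan(-28.477°) = 0.4970, H₀ = 1.0506 rad.
Bracket: H₀ sin φ sin δ + cos φ cos δ sin H₀ = 1.0506×0.67559×-0.47680 + 0.73728×0.87901×0.86772 = -0.338421 + 0.562349 = 0.223928.
Q̄ = (S₀/π) × [bracket] = (2965/π) × 0.223928 = 211.34 W/m².
— Configuration B (φ=+42.5°):
Solar declination: sin δ = sin ε · sin λ_s = sin 31.80° × sin 0.0° = 0.00000, so δ = +0.000°.
cos H₀ = −tan(+42.5°) tan(+0.000°) = -0.0000, H₀ = 1.5708 rad.
Bracket: H₀ sin φ sin δ + cos φ cos δ sin H₀ = 1.5708×0.67559×0.00000 + 0.73728×1.00000×1.00000 = 0.000000 + 0.737280 = 0.737280.
Q̄ = (S₀/π) × [bracket] = (2965/π) × 0.737280 = 695.84 W/m².
Ratio Q̄_A / Q̄_B = 211.34 / 695.84 = 0.3037.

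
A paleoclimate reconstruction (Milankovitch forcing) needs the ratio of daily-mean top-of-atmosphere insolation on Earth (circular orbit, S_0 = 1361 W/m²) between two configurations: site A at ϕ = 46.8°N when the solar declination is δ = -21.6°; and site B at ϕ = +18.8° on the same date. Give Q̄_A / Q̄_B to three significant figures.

Q̄_A / Q̄_B ≈ 0.388

— Configuration A (ϕ=+46.8°):
cos h₀ = −tan(+46.8°) tan(-21.600°) = 0.4216, h₀ = 1.1356 rad.
Bracket: h₀ sin ϕ sin δ + cos ϕ cos δ sin h₀ = 1.1356×0.72897×-0.36812 + 0.68455×0.92978×0.90677 = -0.304736 + 0.577142 = 0.272406.
Q̄ = (S_0/π) × [bracket] = (1361/π) × 0.272406 = 118.01 W/m².
— Configuration B (ϕ=+18.8°):
cos h₀ = −tan(+18.8°) tan(-21.600°) = 0.1348, h₀ = 1.4356 rad.
Bracket: h₀ sin ϕ sin δ + cos ϕ cos δ sin h₀ = 1.4356×0.32227×-0.36812 + 0.94665×0.92978×0.99087 = -0.170311 + 0.872140 = 0.701829.
Q̄ = (S_0/π) × [bracket] = (1361/π) × 0.701829 = 304.05 W/m².
Ratio Q̄_A / Q̄_B = 118.01 / 304.05 = 0.3881.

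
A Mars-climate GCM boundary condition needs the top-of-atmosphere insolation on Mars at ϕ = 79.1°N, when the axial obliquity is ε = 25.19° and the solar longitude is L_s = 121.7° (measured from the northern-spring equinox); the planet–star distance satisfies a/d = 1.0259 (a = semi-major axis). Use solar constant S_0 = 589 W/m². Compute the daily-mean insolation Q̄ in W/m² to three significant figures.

Solar declination: sin δ = sin ε · sin L_s = sin 25.19° × sin 121.7° = 0.36212, so δ = +21.231°.
cos h₀ = −tan(+79.1°) tan(+21.231°) = -2.0174 ≤ −1 ⇒ polar day, h₀ = π.
Bracket: h₀ sin ϕ sin δ + cos ϕ cos δ sin h₀ = 3.1416×0.98196×0.36212 + 0.18910×0.93213×0.00000 = 1.117113 + 0.000000 = 1.117113.
Inverse-square distance factor (a/d)² = 1.0259² = 1.052471.
Q̄ = (S_0/π) × 1.052471 × [bracket] = (589/π) × 1.052471 × 1.117113 = 220.4 W/m².

Q̄ ≈ 220 W/m²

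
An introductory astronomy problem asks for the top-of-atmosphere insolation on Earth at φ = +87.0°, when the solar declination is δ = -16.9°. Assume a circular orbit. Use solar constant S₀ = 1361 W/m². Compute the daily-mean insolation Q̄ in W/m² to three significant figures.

cos H₀ = −tan(+87.0°) tan(-16.900°) = 5.7973 ≥ 1 ⇒ polar night, H₀ = 0 and Q̄ = 0.

Q̄ ≈ 0.00 W/m²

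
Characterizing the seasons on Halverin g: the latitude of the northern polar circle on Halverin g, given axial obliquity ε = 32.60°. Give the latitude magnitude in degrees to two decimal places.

57.40°

The polar circle is the lowest latitude that experiences at least one full rotation of continuous daylight at the northern-summer solstice; it lies at |φ| = 90° − ε = 90° − 32.60° = 57.40°.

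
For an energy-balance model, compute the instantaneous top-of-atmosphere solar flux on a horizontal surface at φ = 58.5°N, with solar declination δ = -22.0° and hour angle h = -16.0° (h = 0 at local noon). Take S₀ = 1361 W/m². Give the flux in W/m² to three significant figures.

199 W/m²

cos θ_z = sin φ sin δ + cos φ cos δ cos h = -0.319405 + 0.465685 = 0.146280.
Flux = S₀ · cos θ_z = 1361 × 0.146280 = 199.1 W/m².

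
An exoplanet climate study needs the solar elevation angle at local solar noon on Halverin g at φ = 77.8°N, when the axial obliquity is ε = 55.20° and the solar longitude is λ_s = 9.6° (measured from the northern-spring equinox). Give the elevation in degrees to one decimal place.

Solar declination: sin δ = sin ε · sin λ_s = sin 55.20° × sin 9.6° = 0.13694, so δ = +7.871°.
At local noon the hour angle is zero, so the zenith angle equals |φ − δ| = |+77.8° − (+7.871°)| = 69.929°.
Elevation = 90° − 69.929° = 20.1°.

20.1°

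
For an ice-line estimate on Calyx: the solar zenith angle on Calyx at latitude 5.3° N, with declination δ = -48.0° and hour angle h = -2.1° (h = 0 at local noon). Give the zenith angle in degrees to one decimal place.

θ_z = 53.3°

cos θ_z = sin φ sin δ + cos φ cos δ cos h = -0.068645 + 0.665822 = 0.597177.
θ_z = arccos(0.597177) = 53.3°.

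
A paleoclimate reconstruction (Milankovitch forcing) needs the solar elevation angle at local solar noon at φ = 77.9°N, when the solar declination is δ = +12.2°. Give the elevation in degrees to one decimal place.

At local noon the hour angle is zero, so the zenith angle equals |φ − δ| = |+77.9° − (+12.200°)| = 65.700°.
Elevation = 90° − 65.700° = 24.3°.

24.3°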